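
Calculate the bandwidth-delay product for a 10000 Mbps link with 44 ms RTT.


BDP = bandwidth * RTT
= 10000 Mbps * 44 ms
= 10000 * 1e6 * 44 / 1000 bits
= 440000000 bits
= 55000000 bytes
= 53710.9375 KB
BDP = 440000000 bits (55000000 bytes)


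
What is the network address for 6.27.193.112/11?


IP:   00000110.00011011.11000001.01110000
Mask: 11111111.11100000.00000000.00000000
AND operation:
Net:  00000110.00000000.00000000.00000000
Network: 6.0.0.0/11


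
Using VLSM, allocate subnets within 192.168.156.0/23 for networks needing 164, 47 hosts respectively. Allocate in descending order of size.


164 hosts -> /24 (254 usable): 192.168.156.0/24
47 hosts -> /26 (62 usable): 192.168.157.0/26
Allocation: 192.168.156.0/24 (164 hosts, 254 usable); 192.168.157.0/26 (47 hosts, 62 usable)


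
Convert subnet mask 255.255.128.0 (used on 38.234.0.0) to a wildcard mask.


Subnet mask: 255.255.128.0
Wildcard = 255.255.255.255 - subnet mask
255 - 255 = 0
255 - 255 = 0
255 - 128 = 127
255 - 0 = 255
Wildcard: 0.0.127.255


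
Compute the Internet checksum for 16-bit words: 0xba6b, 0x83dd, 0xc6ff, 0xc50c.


Sum all words (with carry folding):
+ 0xba6b = 0xba6b
+ 0x83dd = 0x3e49
+ 0xc6ff = 0x0549
+ 0xc50c = 0xca55
One's complement: ~0xca55
Checksum = 0x35aa


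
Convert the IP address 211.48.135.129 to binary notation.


211 = 11010011
48 = 00110000
135 = 10000111
129 = 10000001
Binary: 11010011.00110000.10000111.10000001


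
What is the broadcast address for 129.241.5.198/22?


Network: 129.241.4.0/22
Host bits = 10
Set all host bits to 1:
Broadcast: 129.241.7.255


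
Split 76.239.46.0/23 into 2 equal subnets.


New prefix = 23 + 1 = 24
Each subnet has 256 addresses
  76.239.46.0/24
  76.239.47.0/24
Subnets: 76.239.46.0/24, 76.239.47.0/24


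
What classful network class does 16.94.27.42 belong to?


First octet: 16
Binary: 00010000
0xxxxxxx -> Class A (1-126)
Class A, default mask 255.0.0.0 (/8)


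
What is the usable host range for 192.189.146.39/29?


Network: 192.189.146.32
Broadcast: 192.189.146.39
First usable = network + 1
Last usable = broadcast - 1
Range: 192.189.146.33 to 192.189.146.38


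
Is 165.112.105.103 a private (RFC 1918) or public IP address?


RFC 1918 private ranges:
  10.0.0.0/8 (10.0.0.0 - 10.255.255.255)
  172.16.0.0/12 (172.16.0.0 - 172.31.255.255)
  192.168.0.0/16 (192.168.0.0 - 192.168.255.255)
Public (not in any RFC 1918 range)


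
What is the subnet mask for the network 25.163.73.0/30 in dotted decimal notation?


/30 means 30 network bits, 2 host bits
Binary: 11111111111111111111111111111100
Mask: 255.255.255.252


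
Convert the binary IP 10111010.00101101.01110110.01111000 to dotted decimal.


10111010 = 186
00101101 = 45
01110110 = 118
01111000 = 120
IP: 186.45.118.120


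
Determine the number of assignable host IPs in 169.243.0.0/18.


Host bits = 32 - 18 = 14
Total addresses = 2^14 = 16384
Usable = total - 2 (network and broadcast)
Usable hosts: 16382


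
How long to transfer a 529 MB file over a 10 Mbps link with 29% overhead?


Effective throughput = 10 * (1 - 29/100) = 7.1 Mbps
File size in Mb = 529 * 8 = 4232 Mb
Time = 4232 / 7.1
Time = 596.0563 seconds


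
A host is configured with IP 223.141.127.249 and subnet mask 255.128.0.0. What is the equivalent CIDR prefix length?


Binary: 11111111.10000000.00000000.00000000
Count leading 1s
Prefix: /9


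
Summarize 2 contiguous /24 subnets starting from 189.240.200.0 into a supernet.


Original prefix: /24
Number of subnets: 2 = 2^1
New prefix = 24 - 1 = 23
Supernet: 189.240.200.0/23


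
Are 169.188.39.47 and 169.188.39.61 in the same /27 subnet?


Mask: 255.255.255.224
169.188.39.47 AND mask = 169.188.39.32
169.188.39.61 AND mask = 169.188.39.32
Yes, same subnet (169.188.39.32)


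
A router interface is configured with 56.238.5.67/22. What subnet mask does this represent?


/22 means 22 network bits, 10 host bits
Binary: 11111111111111111111110000000000
Mask: 255.255.252.0


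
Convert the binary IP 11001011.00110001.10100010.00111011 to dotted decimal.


11001011 = 203
00110001 = 49
10100010 = 162
00111011 = 59
IP: 203.49.162.59


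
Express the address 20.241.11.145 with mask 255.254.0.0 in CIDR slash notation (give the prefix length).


Binary: 11111111.11111110.00000000.00000000
Count leading 1s
Prefix: /15


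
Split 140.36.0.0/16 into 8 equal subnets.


New prefix = 16 + 3 = 19
Each subnet has 8192 addresses
  140.36.0.0/19
  140.36.32.0/19
  140.36.64.0/19
  140.36.96.0/19
  140.36.128.0/19
  140.36.160.0/19
  140.36.192.0/19
  140.36.224.0/19
Subnets: 140.36.0.0/19, 140.36.32.0/19, 140.36.64.0/19, 140.36.96.0/19, 140.36.128.0/19, 140.36.160.0/19, 140.36.192.0/19, 140.36.224.0/19


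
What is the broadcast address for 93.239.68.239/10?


Network: 93.192.0.0/10
Host bits = 22
Set all host bits to 1:
Broadcast: 93.255.255.255


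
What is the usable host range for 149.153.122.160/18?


Network: 149.153.64.0
Broadcast: 149.153.127.255
First usable = network + 1
Last usable = broadcast - 1
Range: 149.153.64.1 to 149.153.127.254


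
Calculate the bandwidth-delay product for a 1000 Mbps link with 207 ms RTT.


BDP = bandwidth * RTT
= 1000 Mbps * 207 ms
= 1000 * 1e6 * 207 / 1000 bits
= 207000000 bits
= 25875000 bytes
= 25268.5547 KB
BDP = 207000000 bits (25875000 bytes)


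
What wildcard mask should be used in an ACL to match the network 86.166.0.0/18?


Subnet mask: 255.255.192.0
Wildcard = 255.255.255.255 - subnet mask
255 - 255 = 0
255 - 255 = 0
255 - 192 = 63
255 - 0 = 255
Wildcard: 0.0.63.255


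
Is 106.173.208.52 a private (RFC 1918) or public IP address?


RFC 1918 private ranges:
  10.0.0.0/8 (10.0.0.0 - 10.255.255.255)
  172.16.0.0/12 (172.16.0.0 - 172.31.255.255)
  192.168.0.0/16 (192.168.0.0 - 192.168.255.255)
Public (not in any RFC 1918 range)


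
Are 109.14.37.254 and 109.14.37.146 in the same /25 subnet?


Mask: 255.255.255.128
109.14.37.254 AND mask = 109.14.37.128
109.14.37.146 AND mask = 109.14.37.128
Yes, same subnet (109.14.37.128)


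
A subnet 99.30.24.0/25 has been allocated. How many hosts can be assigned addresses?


Host bits = 32 - 25 = 7
Total addresses = 2^7 = 128
Usable = total - 2 (network and broadcast)
Usable hosts: 126


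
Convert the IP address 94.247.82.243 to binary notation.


94 = 01011110
247 = 11110111
82 = 01010010
243 = 11110011
Binary: 01011110.11110111.01010010.11110011


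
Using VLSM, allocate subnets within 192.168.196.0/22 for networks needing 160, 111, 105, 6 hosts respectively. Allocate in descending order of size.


160 hosts -> /24 (254 usable): 192.168.196.0/24
111 hosts -> /25 (126 usable): 192.168.197.0/25
105 hosts -> /25 (126 usable): 192.168.197.128/25
6 hosts -> /29 (6 usable): 192.168.198.0/29
Allocation: 192.168.196.0/24 (160 hosts, 254 usable); 192.168.197.0/25 (111 hosts, 126 usable); 192.168.197.128/25 (105 hosts, 126 usable); 192.168.198.0/29 (6 hosts, 6 usable)


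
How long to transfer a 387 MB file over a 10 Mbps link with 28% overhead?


Effective throughput = 10 * (1 - 28/100) = 7.2 Mbps
File size in Mb = 387 * 8 = 3096 Mb
Time = 3096 / 7.2
Time = 430.0 seconds


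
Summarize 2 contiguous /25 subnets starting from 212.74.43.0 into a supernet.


Original prefix: /25
Number of subnets: 2 = 2^1
New prefix = 25 - 1 = 24
Supernet: 212.74.43.0/24


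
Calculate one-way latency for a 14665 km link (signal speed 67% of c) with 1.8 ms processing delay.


Speed = 0.67 * 3e5 km/s = 201000 km/s
Propagation delay = 14665 / 201000 = 0.073 s = 72.9602 ms
Processing delay = 1.8 ms
Total one-way latency = 74.7602 ms


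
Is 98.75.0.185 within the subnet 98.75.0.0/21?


Subnet network: 98.75.0.0
Test IP AND mask: 98.75.0.0
Yes, 98.75.0.185 is in 98.75.0.0/21


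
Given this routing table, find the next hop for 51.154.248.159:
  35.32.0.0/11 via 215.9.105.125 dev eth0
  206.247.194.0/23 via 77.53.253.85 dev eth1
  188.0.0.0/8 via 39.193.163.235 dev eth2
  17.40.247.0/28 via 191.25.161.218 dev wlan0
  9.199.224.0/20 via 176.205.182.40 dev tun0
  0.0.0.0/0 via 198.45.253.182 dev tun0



Longest prefix match for 51.154.248.159:
  /11 35.32.0.0: no
  /23 206.247.194.0: no
  /8 188.0.0.0: no
  /28 17.40.247.0: no
  /20 9.199.224.0: no
  /0 0.0.0.0: MATCH
Selected: next-hop 198.45.253.182 via tun0 (matched /0)


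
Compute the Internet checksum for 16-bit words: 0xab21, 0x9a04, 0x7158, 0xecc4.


Sum all words (with carry folding):
+ 0xab21 = 0xab21
+ 0x9a04 = 0x4526
+ 0x7158 = 0xb67e
+ 0xecc4 = 0xa343
One's complement: ~0xa343
Checksum = 0x5cbc


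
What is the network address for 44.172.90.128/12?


IP:   00101100.10101100.01011010.10000000
Mask: 11111111.11110000.00000000.00000000
AND operation:
Net:  00101100.10100000.00000000.00000000
Network: 44.160.0.0/12


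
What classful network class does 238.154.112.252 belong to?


First octet: 238
Binary: 11101110
1110xxxx -> Class D (224-239)
Class D (multicast), default mask N/A


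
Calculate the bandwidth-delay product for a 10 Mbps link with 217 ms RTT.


BDP = bandwidth * RTT
= 10 Mbps * 217 ms
= 10 * 1e6 * 217 / 1000 bits
= 2170000 bits
= 271250 bytes
= 264.8926 KB
BDP = 2170000 bits (271250 bytes)


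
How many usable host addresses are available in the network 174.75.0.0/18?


Host bits = 32 - 18 = 14
Total addresses = 2^14 = 16384
Usable = total - 2 (network and broadcast)
Usable hosts: 16382


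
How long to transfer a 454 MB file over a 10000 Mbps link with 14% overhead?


Effective throughput = 10000 * (1 - 14/100) = 8600 Mbps
File size in Mb = 454 * 8 = 3632 Mb
Time = 3632 / 8600
Time = 0.4223 seconds


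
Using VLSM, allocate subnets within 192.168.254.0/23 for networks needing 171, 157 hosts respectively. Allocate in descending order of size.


171 hosts -> /24 (254 usable): 192.168.254.0/24
157 hosts -> /24 (254 usable): 192.168.255.0/24
Allocation: 192.168.254.0/24 (171 hosts, 254 usable); 192.168.255.0/24 (157 hosts, 254 usable)


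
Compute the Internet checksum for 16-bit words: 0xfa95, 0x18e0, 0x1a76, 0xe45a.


Sum all words (with carry folding):
+ 0xfa95 = 0xfa95
+ 0x18e0 = 0x1376
+ 0x1a76 = 0x2dec
+ 0xe45a = 0x1247
One's complement: ~0x1247
Checksum = 0xedb8


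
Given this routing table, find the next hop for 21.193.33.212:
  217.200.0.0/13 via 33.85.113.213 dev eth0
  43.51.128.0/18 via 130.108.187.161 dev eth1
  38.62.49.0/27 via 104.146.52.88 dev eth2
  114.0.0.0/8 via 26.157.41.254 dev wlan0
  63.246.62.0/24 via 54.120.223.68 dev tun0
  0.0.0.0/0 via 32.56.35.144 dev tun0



Longest prefix match for 21.193.33.212:
  /13 217.200.0.0: no
  /18 43.51.128.0: no
  /27 38.62.49.0: no
  /8 114.0.0.0: no
  /24 63.246.62.0: no
  /0 0.0.0.0: MATCH
Selected: next-hop 32.56.35.144 via tun0 (matched /0)


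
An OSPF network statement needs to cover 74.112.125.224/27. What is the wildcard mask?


Subnet mask: 255.255.255.224
Wildcard = 255.255.255.255 - subnet mask
255 - 255 = 0
255 - 255 = 0
255 - 255 = 0
255 - 224 = 31
Wildcard: 0.0.0.31


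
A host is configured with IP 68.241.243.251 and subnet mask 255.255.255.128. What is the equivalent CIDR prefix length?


Binary: 11111111.11111111.11111111.10000000
Count leading 1s
Prefix: /25


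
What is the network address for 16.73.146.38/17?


IP:   00010000.01001001.10010010.00100110
Mask: 11111111.11111111.10000000.00000000
AND operation:
Net:  00010000.01001001.10000000.00000000
Network: 16.73.128.0/17


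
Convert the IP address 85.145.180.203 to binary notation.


85 = 01010101
145 = 10010001
180 = 10110100
203 = 11001011
Binary: 01010101.10010001.10110100.11001011


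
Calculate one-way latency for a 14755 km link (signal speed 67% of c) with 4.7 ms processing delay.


Speed = 0.67 * 3e5 km/s = 201000 km/s
Propagation delay = 14755 / 201000 = 0.0734 s = 73.408 ms
Processing delay = 4.7 ms
Total one-way latency = 78.108 ms


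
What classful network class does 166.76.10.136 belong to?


First octet: 166
Binary: 10100110
10xxxxxx -> Class B (128-191)
Class B, default mask 255.255.0.0 (/16)


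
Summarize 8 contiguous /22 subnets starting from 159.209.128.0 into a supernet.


Original prefix: /22
Number of subnets: 8 = 2^3
New prefix = 22 - 3 = 19
Supernet: 159.209.128.0/19


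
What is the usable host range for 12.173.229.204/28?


Network: 12.173.229.192
Broadcast: 12.173.229.207
First usable = network + 1
Last usable = broadcast - 1
Range: 12.173.229.193 to 12.173.229.206


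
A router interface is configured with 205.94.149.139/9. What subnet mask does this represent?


/9 means 9 network bits, 23 host bits
Binary: 11111111100000000000000000000000
Mask: 255.128.0.0


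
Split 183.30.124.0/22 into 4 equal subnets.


New prefix = 22 + 2 = 24
Each subnet has 256 addresses
  183.30.124.0/24
  183.30.125.0/24
  183.30.126.0/24
  183.30.127.0/24
Subnets: 183.30.124.0/24, 183.30.125.0/24, 183.30.126.0/24, 183.30.127.0/24


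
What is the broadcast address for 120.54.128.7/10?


Network: 120.0.0.0/10
Host bits = 22
Set all host bits to 1:
Broadcast: 120.63.255.255


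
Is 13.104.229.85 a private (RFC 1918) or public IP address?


RFC 1918 private ranges:
  10.0.0.0/8 (10.0.0.0 - 10.255.255.255)
  172.16.0.0/12 (172.16.0.0 - 172.31.255.255)
  192.168.0.0/16 (192.168.0.0 - 192.168.255.255)
Public (not in any RFC 1918 range)


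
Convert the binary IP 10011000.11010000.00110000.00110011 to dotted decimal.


10011000 = 152
11010000 = 208
00110000 = 48
00110011 = 51
IP: 152.208.48.51


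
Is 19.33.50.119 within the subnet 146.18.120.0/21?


Subnet network: 146.18.120.0
Test IP AND mask: 19.33.48.0
No, 19.33.50.119 is not in 146.18.120.0/21


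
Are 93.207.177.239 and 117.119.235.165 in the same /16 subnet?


Mask: 255.255.0.0
93.207.177.239 AND mask = 93.207.0.0
117.119.235.165 AND mask = 117.119.0.0
No, different subnets (93.207.0.0 vs 117.119.0.0)


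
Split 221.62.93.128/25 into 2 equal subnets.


New prefix = 25 + 1 = 26
Each subnet has 64 addresses
  221.62.93.128/26
  221.62.93.192/26
Subnets: 221.62.93.128/26, 221.62.93.192/26


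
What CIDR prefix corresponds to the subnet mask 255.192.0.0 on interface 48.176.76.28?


Binary: 11111111.11000000.00000000.00000000
Count leading 1s
Prefix: /10


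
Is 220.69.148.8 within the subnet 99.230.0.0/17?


Subnet network: 99.230.0.0
Test IP AND mask: 220.69.128.0
No, 220.69.148.8 is not in 99.230.0.0/17


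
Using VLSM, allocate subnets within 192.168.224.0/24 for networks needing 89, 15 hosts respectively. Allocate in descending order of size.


89 hosts -> /25 (126 usable): 192.168.224.0/25
15 hosts -> /27 (30 usable): 192.168.224.128/27
Allocation: 192.168.224.0/25 (89 hosts, 126 usable); 192.168.224.128/27 (15 hosts, 30 usable)


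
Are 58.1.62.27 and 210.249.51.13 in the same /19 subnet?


Mask: 255.255.224.0
58.1.62.27 AND mask = 58.1.32.0
210.249.51.13 AND mask = 210.249.32.0
No, different subnets (58.1.32.0 vs 210.249.32.0)


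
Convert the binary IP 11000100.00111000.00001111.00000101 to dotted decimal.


11000100 = 196
00111000 = 56
00001111 = 15
00000101 = 5
IP: 196.56.15.5


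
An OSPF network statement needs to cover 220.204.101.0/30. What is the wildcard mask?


Subnet mask: 255.255.255.252
Wildcard = 255.255.255.255 - subnet mask
255 - 255 = 0
255 - 255 = 0
255 - 255 = 0
255 - 252 = 3
Wildcard: 0.0.0.3


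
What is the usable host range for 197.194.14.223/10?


Network: 197.192.0.0
Broadcast: 197.255.255.255
First usable = network + 1
Last usable = broadcast - 1
Range: 197.192.0.1 to 197.255.255.254


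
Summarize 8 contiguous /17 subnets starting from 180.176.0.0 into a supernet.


Original prefix: /17
Number of subnets: 8 = 2^3
New prefix = 17 - 3 = 14
Supernet: 180.176.0.0/14


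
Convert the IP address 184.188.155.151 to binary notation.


184 = 10111000
188 = 10111100
155 = 10011011
151 = 10010111
Binary: 10111000.10111100.10011011.10010111


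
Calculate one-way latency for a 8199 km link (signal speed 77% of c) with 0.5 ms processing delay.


Speed = 0.77 * 3e5 km/s = 231000 km/s
Propagation delay = 8199 / 231000 = 0.0355 s = 35.4935 ms
Processing delay = 0.5 ms
Total one-way latency = 35.9935 ms


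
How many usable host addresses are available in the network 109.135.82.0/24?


Host bits = 32 - 24 = 8
Total addresses = 2^8 = 256
Usable = total - 2 (network and broadcast)
Usable hosts: 254


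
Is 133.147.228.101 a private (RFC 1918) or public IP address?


RFC 1918 private ranges:
  10.0.0.0/8 (10.0.0.0 - 10.255.255.255)
  172.16.0.0/12 (172.16.0.0 - 172.31.255.255)
  192.168.0.0/16 (192.168.0.0 - 192.168.255.255)
Public (not in any RFC 1918 range)


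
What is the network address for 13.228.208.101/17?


IP:   00001101.11100100.11010000.01100101
Mask: 11111111.11111111.10000000.00000000
AND operation:
Net:  00001101.11100100.10000000.00000000
Network: 13.228.128.0/17


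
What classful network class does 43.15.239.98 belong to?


First octet: 43
Binary: 00101011
0xxxxxxx -> Class A (1-126)
Class A, default mask 255.0.0.0 (/8)


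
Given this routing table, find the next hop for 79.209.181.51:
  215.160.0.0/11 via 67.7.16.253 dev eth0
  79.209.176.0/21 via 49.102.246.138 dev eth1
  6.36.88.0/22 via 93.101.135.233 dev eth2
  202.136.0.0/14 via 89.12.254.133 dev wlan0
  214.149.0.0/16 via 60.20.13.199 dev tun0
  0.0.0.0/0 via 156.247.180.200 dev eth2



Longest prefix match for 79.209.181.51:
  /11 215.160.0.0: no
  /21 79.209.176.0: MATCH
  /22 6.36.88.0: no
  /14 202.136.0.0: no
  /16 214.149.0.0: no
  /0 0.0.0.0: MATCH
Selected: next-hop 49.102.246.138 via eth1 (matched /21)


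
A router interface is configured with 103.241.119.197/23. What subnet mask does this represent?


/23 means 23 network bits, 9 host bits
Binary: 11111111111111111111111000000000
Mask: 255.255.254.0


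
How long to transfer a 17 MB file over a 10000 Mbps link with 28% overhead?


Effective throughput = 10000 * (1 - 28/100) = 7200 Mbps
File size in Mb = 17 * 8 = 136 Mb
Time = 136 / 7200
Time = 0.0189 seconds


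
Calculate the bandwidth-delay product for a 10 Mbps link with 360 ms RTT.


BDP = bandwidth * RTT
= 10 Mbps * 360 ms
= 10 * 1e6 * 360 / 1000 bits
= 3600000 bits
= 450000 bytes
= 439.4531 KB
BDP = 3600000 bits (450000 bytes)


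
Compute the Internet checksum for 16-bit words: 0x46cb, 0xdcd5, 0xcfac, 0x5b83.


Sum all words (with carry folding):
+ 0x46cb = 0x46cb
+ 0xdcd5 = 0x23a1
+ 0xcfac = 0xf34d
+ 0x5b83 = 0x4ed1
One's complement: ~0x4ed1
Checksum = 0xb12e


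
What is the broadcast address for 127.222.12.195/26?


Network: 127.222.12.192/26
Host bits = 6
Set all host bits to 1:
Broadcast: 127.222.12.255


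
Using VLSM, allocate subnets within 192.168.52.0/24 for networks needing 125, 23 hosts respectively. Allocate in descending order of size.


125 hosts -> /25 (126 usable): 192.168.52.0/25
23 hosts -> /27 (30 usable): 192.168.52.128/27
Allocation: 192.168.52.0/25 (125 hosts, 126 usable); 192.168.52.128/27 (23 hosts, 30 usable)


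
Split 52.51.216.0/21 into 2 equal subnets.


New prefix = 21 + 1 = 22
Each subnet has 1024 addresses
  52.51.216.0/22
  52.51.220.0/22
Subnets: 52.51.216.0/22, 52.51.220.0/22


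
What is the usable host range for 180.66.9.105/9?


Network: 180.0.0.0
Broadcast: 180.127.255.255
First usable = network + 1
Last usable = broadcast - 1
Range: 180.0.0.1 to 180.127.255.254


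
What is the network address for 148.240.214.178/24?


IP:   10010100.11110000.11010110.10110010
Mask: 11111111.11111111.11111111.00000000
AND operation:
Net:  10010100.11110000.11010110.00000000
Network: 148.240.214.0/24


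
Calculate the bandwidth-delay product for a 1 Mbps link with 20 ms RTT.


BDP = bandwidth * RTT
= 1 Mbps * 20 ms
= 1 * 1e6 * 20 / 1000 bits
= 20000 bits
= 2500 bytes
= 2.4414 KB
BDP = 20000 bits (2500 bytes)


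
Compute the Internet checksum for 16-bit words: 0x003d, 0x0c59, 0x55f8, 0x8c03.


Sum all words (with carry folding):
+ 0x003d = 0x003d
+ 0x0c59 = 0x0c96
+ 0x55f8 = 0x628e
+ 0x8c03 = 0xee91
One's complement: ~0xee91
Checksum = 0x116e


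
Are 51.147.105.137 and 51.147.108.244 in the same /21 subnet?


Mask: 255.255.248.0
51.147.105.137 AND mask = 51.147.104.0
51.147.108.244 AND mask = 51.147.104.0
Yes, same subnet (51.147.104.0)


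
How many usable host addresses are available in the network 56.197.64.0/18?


Host bits = 32 - 18 = 14
Total addresses = 2^14 = 16384
Usable = total - 2 (network and broadcast)
Usable hosts: 16382


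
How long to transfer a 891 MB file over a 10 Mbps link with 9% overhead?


Effective throughput = 10 * (1 - 9/100) = 9.1 Mbps
File size in Mb = 891 * 8 = 7128 Mb
Time = 7128 / 9.1
Time = 783.2967 seconds


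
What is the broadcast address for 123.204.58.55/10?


Network: 123.192.0.0/10
Host bits = 22
Set all host bits to 1:
Broadcast: 123.255.255.255


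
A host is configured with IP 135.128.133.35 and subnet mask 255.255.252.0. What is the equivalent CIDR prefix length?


Binary: 11111111.11111111.11111100.00000000
Count leading 1s
Prefix: /22


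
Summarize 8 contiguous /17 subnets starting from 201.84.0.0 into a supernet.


Original prefix: /17
Number of subnets: 8 = 2^3
New prefix = 17 - 3 = 14
Supernet: 201.84.0.0/14


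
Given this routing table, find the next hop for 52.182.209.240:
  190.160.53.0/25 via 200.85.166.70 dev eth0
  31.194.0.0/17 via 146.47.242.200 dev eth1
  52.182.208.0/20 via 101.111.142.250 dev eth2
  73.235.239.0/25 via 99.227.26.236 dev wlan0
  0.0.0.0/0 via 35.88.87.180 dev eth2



Longest prefix match for 52.182.209.240:
  /25 190.160.53.0: no
  /17 31.194.0.0: no
  /20 52.182.208.0: MATCH
  /25 73.235.239.0: no
  /0 0.0.0.0: MATCH
Selected: next-hop 101.111.142.250 via eth2 (matched /20)


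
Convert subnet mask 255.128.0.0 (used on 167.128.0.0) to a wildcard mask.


Subnet mask: 255.128.0.0
Wildcard = 255.255.255.255 - subnet mask
255 - 255 = 0
255 - 128 = 127
255 - 0 = 255
255 - 0 = 255
Wildcard: 0.127.255.255


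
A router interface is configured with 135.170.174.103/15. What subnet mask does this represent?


/15 means 15 network bits, 17 host bits
Binary: 11111111111111100000000000000000
Mask: 255.254.0.0


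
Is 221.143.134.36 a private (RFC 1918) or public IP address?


RFC 1918 private ranges:
  10.0.0.0/8 (10.0.0.0 - 10.255.255.255)
  172.16.0.0/12 (172.16.0.0 - 172.31.255.255)
  192.168.0.0/16 (192.168.0.0 - 192.168.255.255)
Public (not in any RFC 1918 range)


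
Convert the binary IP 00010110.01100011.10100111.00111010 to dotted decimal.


00010110 = 22
01100011 = 99
10100111 = 167
00111010 = 58
IP: 22.99.167.58


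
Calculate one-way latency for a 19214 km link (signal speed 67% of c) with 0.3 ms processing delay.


Speed = 0.67 * 3e5 km/s = 201000 km/s
Propagation delay = 19214 / 201000 = 0.0956 s = 95.592 ms
Processing delay = 0.3 ms
Total one-way latency = 95.892 ms


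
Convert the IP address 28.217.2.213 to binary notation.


28 = 00011100
217 = 11011001
2 = 00000010
213 = 11010101
Binary: 00011100.11011001.00000010.11010101


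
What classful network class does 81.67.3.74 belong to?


First octet: 81
Binary: 01010001
0xxxxxxx -> Class A (1-126)
Class A, default mask 255.0.0.0 (/8)


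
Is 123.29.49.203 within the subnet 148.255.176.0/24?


Subnet network: 148.255.176.0
Test IP AND mask: 123.29.49.0
No, 123.29.49.203 is not in 148.255.176.0/24


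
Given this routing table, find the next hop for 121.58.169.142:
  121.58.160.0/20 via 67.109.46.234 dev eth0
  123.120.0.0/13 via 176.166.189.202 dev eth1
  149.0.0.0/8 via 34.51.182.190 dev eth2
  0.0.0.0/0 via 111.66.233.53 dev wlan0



Longest prefix match for 121.58.169.142:
  /20 121.58.160.0: MATCH
  /13 123.120.0.0: no
  /8 149.0.0.0: no
  /0 0.0.0.0: MATCH
Selected: next-hop 67.109.46.234 via eth0 (matched /20)


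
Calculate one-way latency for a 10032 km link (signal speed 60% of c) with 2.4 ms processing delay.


Speed = 0.6 * 3e5 km/s = 180000 km/s
Propagation delay = 10032 / 180000 = 0.0557 s = 55.7333 ms
Processing delay = 2.4 ms
Total one-way latency = 58.1333 ms


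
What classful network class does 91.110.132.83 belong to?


First octet: 91
Binary: 01011011
0xxxxxxx -> Class A (1-126)
Class A, default mask 255.0.0.0 (/8)


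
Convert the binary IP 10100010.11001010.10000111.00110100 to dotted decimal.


10100010 = 162
11001010 = 202
10000111 = 135
00110100 = 52
IP: 162.202.135.52


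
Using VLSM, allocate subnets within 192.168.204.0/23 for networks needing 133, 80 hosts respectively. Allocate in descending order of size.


133 hosts -> /24 (254 usable): 192.168.204.0/24
80 hosts -> /25 (126 usable): 192.168.205.0/25
Allocation: 192.168.204.0/24 (133 hosts, 254 usable); 192.168.205.0/25 (80 hosts, 126 usable)


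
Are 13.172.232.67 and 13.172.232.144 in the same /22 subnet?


Mask: 255.255.252.0
13.172.232.67 AND mask = 13.172.232.0
13.172.232.144 AND mask = 13.172.232.0
Yes, same subnet (13.172.232.0)


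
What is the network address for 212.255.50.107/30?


IP:   11010100.11111111.00110010.01101011
Mask: 11111111.11111111.11111111.11111100
AND operation:
Net:  11010100.11111111.00110010.01101000
Network: 212.255.50.104/30


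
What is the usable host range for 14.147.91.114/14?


Network: 14.144.0.0
Broadcast: 14.147.255.255
First usable = network + 1
Last usable = broadcast - 1
Range: 14.144.0.1 to 14.147.255.254


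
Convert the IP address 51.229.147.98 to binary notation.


51 = 00110011
229 = 11100101
147 = 10010011
98 = 01100010
Binary: 00110011.11100101.10010011.01100010


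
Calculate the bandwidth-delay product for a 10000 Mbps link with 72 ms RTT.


BDP = bandwidth * RTT
= 10000 Mbps * 72 ms
= 10000 * 1e6 * 72 / 1000 bits
= 720000000 bits
= 90000000 bytes
= 87890.625 KB
BDP = 720000000 bits (90000000 bytes)


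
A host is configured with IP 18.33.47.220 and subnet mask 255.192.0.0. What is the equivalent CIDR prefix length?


Binary: 11111111.11000000.00000000.00000000
Count leading 1s
Prefix: /10


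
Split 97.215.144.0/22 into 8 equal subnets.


New prefix = 22 + 3 = 25
Each subnet has 128 addresses
  97.215.144.0/25
  97.215.144.128/25
  97.215.145.0/25
  97.215.145.128/25
  97.215.146.0/25
  97.215.146.128/25
  97.215.147.0/25
  97.215.147.128/25
Subnets: 97.215.144.0/25, 97.215.144.128/25, 97.215.145.0/25, 97.215.145.128/25, 97.215.146.0/25, 97.215.146.128/25, 97.215.147.0/25, 97.215.147.128/25


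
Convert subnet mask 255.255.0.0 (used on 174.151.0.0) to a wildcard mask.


Subnet mask: 255.255.0.0
Wildcard = 255.255.255.255 - subnet mask
255 - 255 = 0
255 - 255 = 0
255 - 0 = 255
255 - 0 = 255
Wildcard: 0.0.255.255


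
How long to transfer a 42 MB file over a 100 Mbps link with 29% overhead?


Effective throughput = 100 * (1 - 29/100) = 71 Mbps
File size in Mb = 42 * 8 = 336 Mb
Time = 336 / 71
Time = 4.7324 seconds


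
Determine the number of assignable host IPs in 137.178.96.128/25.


Host bits = 32 - 25 = 7
Total addresses = 2^7 = 128
Usable = total - 2 (network and broadcast)
Usable hosts: 126


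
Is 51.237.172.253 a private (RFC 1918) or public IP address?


RFC 1918 private ranges:
  10.0.0.0/8 (10.0.0.0 - 10.255.255.255)
  172.16.0.0/12 (172.16.0.0 - 172.31.255.255)
  192.168.0.0/16 (192.168.0.0 - 192.168.255.255)
Public (not in any RFC 1918 range)


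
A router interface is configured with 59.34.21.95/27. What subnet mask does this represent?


/27 means 27 network bits, 5 host bits
Binary: 11111111111111111111111111100000
Mask: 255.255.255.224


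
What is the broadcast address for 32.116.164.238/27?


Network: 32.116.164.224/27
Host bits = 5
Set all host bits to 1:
Broadcast: 32.116.164.255


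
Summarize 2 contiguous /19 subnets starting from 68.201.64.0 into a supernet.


Original prefix: /19
Number of subnets: 2 = 2^1
New prefix = 19 - 1 = 18
Supernet: 68.201.64.0/18


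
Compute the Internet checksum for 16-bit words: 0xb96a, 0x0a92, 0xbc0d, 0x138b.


Sum all words (with carry folding):
+ 0xb96a = 0xb96a
+ 0x0a92 = 0xc3fc
+ 0xbc0d = 0x800a
+ 0x138b = 0x9395
One's complement: ~0x9395
Checksum = 0x6c6a


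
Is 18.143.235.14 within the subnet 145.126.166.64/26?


Subnet network: 145.126.166.64
Test IP AND mask: 18.143.235.0
No, 18.143.235.14 is not in 145.126.166.64/26


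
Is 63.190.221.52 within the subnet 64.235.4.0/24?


Subnet network: 64.235.4.0
Test IP AND mask: 63.190.221.0
No, 63.190.221.52 is not in 64.235.4.0/24


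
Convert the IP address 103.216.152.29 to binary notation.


103 = 01100111
216 = 11011000
152 = 10011000
29 = 00011101
Binary: 01100111.11011000.10011000.00011101


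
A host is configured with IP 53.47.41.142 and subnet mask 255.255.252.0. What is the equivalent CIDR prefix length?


Binary: 11111111.11111111.11111100.00000000
Count leading 1s
Prefix: /22


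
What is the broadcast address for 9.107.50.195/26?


Network: 9.107.50.192/26
Host bits = 6
Set all host bits to 1:
Broadcast: 9.107.50.255


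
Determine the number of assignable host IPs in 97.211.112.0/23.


Host bits = 32 - 23 = 9
Total addresses = 2^9 = 512
Usable = total - 2 (network and broadcast)
Usable hosts: 510


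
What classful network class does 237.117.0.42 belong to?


First octet: 237
Binary: 11101101
1110xxxx -> Class D (224-239)
Class D (multicast), default mask N/A


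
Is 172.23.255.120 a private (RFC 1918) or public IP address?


RFC 1918 private ranges:
  10.0.0.0/8 (10.0.0.0 - 10.255.255.255)
  172.16.0.0/12 (172.16.0.0 - 172.31.255.255)
  192.168.0.0/16 (192.168.0.0 - 192.168.255.255)
Private (in 172.16.0.0/12)


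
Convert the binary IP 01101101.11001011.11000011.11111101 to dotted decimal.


01101101 = 109
11001011 = 203
11000011 = 195
11111101 = 253
IP: 109.203.195.253


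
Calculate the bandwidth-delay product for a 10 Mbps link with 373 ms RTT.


BDP = bandwidth * RTT
= 10 Mbps * 373 ms
= 10 * 1e6 * 373 / 1000 bits
= 3730000 bits
= 466250 bytes
= 455.3223 KB
BDP = 3730000 bits (466250 bytes)


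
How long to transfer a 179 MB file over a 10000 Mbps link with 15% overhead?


Effective throughput = 10000 * (1 - 15/100) = 8500 Mbps
File size in Mb = 179 * 8 = 1432 Mb
Time = 1432 / 8500
Time = 0.1685 seconds


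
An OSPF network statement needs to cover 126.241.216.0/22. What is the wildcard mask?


Subnet mask: 255.255.252.0
Wildcard = 255.255.255.255 - subnet mask
255 - 255 = 0
255 - 255 = 0
255 - 252 = 3
255 - 0 = 255
Wildcard: 0.0.3.255


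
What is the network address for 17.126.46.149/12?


IP:   00010001.01111110.00101110.10010101
Mask: 11111111.11110000.00000000.00000000
AND operation:
Net:  00010001.01110000.00000000.00000000
Network: 17.112.0.0/12


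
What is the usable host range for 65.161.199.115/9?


Network: 65.128.0.0
Broadcast: 65.255.255.255
First usable = network + 1
Last usable = broadcast - 1
Range: 65.128.0.1 to 65.255.255.254


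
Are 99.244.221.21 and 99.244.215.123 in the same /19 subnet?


Mask: 255.255.224.0
99.244.221.21 AND mask = 99.244.192.0
99.244.215.123 AND mask = 99.244.192.0
Yes, same subnet (99.244.192.0)


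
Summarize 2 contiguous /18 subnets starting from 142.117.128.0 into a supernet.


Original prefix: /18
Number of subnets: 2 = 2^1
New prefix = 18 - 1 = 17
Supernet: 142.117.128.0/17


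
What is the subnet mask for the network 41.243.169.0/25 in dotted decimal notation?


/25 means 25 network bits, 7 host bits
Binary: 11111111111111111111111110000000
Mask: 255.255.255.128


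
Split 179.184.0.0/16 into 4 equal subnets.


New prefix = 16 + 2 = 18
Each subnet has 16384 addresses
  179.184.0.0/18
  179.184.64.0/18
  179.184.128.0/18
  179.184.192.0/18
Subnets: 179.184.0.0/18, 179.184.64.0/18, 179.184.128.0/18, 179.184.192.0/18


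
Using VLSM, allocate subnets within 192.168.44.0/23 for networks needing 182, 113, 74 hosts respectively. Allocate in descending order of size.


182 hosts -> /24 (254 usable): 192.168.44.0/24
113 hosts -> /25 (126 usable): 192.168.45.0/25
74 hosts -> /25 (126 usable): 192.168.45.128/25
Allocation: 192.168.44.0/24 (182 hosts, 254 usable); 192.168.45.0/25 (113 hosts, 126 usable); 192.168.45.128/25 (74 hosts, 126 usable)


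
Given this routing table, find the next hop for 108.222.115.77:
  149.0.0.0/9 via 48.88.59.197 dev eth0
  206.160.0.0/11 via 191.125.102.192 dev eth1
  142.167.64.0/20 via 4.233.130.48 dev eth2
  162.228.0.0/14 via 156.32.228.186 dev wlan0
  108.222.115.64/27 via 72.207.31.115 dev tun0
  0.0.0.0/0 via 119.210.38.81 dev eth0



Longest prefix match for 108.222.115.77:
  /9 149.0.0.0: no
  /11 206.160.0.0: no
  /20 142.167.64.0: no
  /14 162.228.0.0: no
  /27 108.222.115.64: MATCH
  /0 0.0.0.0: MATCH
Selected: next-hop 72.207.31.115 via tun0 (matched /27)


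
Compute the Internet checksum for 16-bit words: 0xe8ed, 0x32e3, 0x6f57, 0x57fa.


Sum all words (with carry folding):
+ 0xe8ed = 0xe8ed
+ 0x32e3 = 0x1bd1
+ 0x6f57 = 0x8b28
+ 0x57fa = 0xe322
One's complement: ~0xe322
Checksum = 0x1cdd


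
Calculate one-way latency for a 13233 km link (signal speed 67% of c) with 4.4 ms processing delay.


Speed = 0.67 * 3e5 km/s = 201000 km/s
Propagation delay = 13233 / 201000 = 0.0658 s = 65.8358 ms
Processing delay = 4.4 ms
Total one-way latency = 70.2358 ms


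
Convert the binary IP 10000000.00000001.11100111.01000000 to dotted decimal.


10000000 = 128
00000001 = 1
11100111 = 231
01000000 = 64
IP: 128.1.231.64


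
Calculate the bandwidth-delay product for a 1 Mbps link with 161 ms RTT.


BDP = bandwidth * RTT
= 1 Mbps * 161 ms
= 1 * 1e6 * 161 / 1000 bits
= 161000 bits
= 20125 bytes
= 19.6533 KB
BDP = 161000 bits (20125 bytes)


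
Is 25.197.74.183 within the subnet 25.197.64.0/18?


Subnet network: 25.197.64.0
Test IP AND mask: 25.197.64.0
Yes, 25.197.74.183 is in 25.197.64.0/18


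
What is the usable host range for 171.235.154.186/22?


Network: 171.235.152.0
Broadcast: 171.235.155.255
First usable = network + 1
Last usable = broadcast - 1
Range: 171.235.152.1 to 171.235.155.254


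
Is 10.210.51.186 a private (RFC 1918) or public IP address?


RFC 1918 private ranges:
  10.0.0.0/8 (10.0.0.0 - 10.255.255.255)
  172.16.0.0/12 (172.16.0.0 - 172.31.255.255)
  192.168.0.0/16 (192.168.0.0 - 192.168.255.255)
Private (in 10.0.0.0/8)


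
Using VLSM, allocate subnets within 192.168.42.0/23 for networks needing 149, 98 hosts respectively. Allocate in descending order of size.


149 hosts -> /24 (254 usable): 192.168.42.0/24
98 hosts -> /25 (126 usable): 192.168.43.0/25
Allocation: 192.168.42.0/24 (149 hosts, 254 usable); 192.168.43.0/25 (98 hosts, 126 usable)


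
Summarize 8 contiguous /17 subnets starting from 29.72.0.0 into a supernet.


Original prefix: /17
Number of subnets: 8 = 2^3
New prefix = 17 - 3 = 14
Supernet: 29.72.0.0/14


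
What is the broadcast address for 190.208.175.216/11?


Network: 190.192.0.0/11
Host bits = 21
Set all host bits to 1:
Broadcast: 190.223.255.255


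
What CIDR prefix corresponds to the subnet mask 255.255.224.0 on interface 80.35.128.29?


Binary: 11111111.11111111.11100000.00000000
Count leading 1s
Prefix: /19


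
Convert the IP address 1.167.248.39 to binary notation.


1 = 00000001
167 = 10100111
248 = 11111000
39 = 00100111
Binary: 00000001.10100111.11111000.00100111


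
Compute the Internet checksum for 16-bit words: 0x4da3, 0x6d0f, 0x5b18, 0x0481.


Sum all words (with carry folding):
+ 0x4da3 = 0x4da3
+ 0x6d0f = 0xbab2
+ 0x5b18 = 0x15cb
+ 0x0481 = 0x1a4c
One's complement: ~0x1a4c
Checksum = 0xe5b3


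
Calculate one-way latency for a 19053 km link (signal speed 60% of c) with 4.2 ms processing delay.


Speed = 0.6 * 3e5 km/s = 180000 km/s
Propagation delay = 19053 / 180000 = 0.1058 s = 105.85 ms
Processing delay = 4.2 ms
Total one-way latency = 110.05 ms


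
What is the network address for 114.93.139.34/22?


IP:   01110010.01011101.10001011.00100010
Mask: 11111111.11111111.11111100.00000000
AND operation:
Net:  01110010.01011101.10001000.00000000
Network: 114.93.136.0/22


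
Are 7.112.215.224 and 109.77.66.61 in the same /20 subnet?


Mask: 255.255.240.0
7.112.215.224 AND mask = 7.112.208.0
109.77.66.61 AND mask = 109.77.64.0
No, different subnets (7.112.208.0 vs 109.77.64.0)


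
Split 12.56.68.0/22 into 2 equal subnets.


New prefix = 22 + 1 = 23
Each subnet has 512 addresses
  12.56.68.0/23
  12.56.70.0/23
Subnets: 12.56.68.0/23, 12.56.70.0/23


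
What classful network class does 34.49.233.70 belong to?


First octet: 34
Binary: 00100010
0xxxxxxx -> Class A (1-126)
Class A, default mask 255.0.0.0 (/8)


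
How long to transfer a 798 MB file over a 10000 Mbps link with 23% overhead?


Effective throughput = 10000 * (1 - 23/100) = 7700 Mbps
File size in Mb = 798 * 8 = 6384 Mb
Time = 6384 / 7700
Time = 0.8291 seconds


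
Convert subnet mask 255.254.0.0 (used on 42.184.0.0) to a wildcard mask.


Subnet mask: 255.254.0.0
Wildcard = 255.255.255.255 - subnet mask
255 - 255 = 0
255 - 254 = 1
255 - 0 = 255
255 - 0 = 255
Wildcard: 0.1.255.255


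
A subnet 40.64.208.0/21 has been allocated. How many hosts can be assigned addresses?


Host bits = 32 - 21 = 11
Total addresses = 2^11 = 2048
Usable = total - 2 (network and broadcast)
Usable hosts: 2046


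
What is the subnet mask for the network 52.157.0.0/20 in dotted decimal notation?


/20 means 20 network bits, 12 host bits
Binary: 11111111111111111111000000000000
Mask: 255.255.240.0


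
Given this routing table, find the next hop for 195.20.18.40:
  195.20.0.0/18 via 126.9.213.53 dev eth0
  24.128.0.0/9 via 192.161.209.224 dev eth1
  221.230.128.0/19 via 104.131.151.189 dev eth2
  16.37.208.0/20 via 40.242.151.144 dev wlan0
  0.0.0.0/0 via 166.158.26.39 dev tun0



Longest prefix match for 195.20.18.40:
  /18 195.20.0.0: MATCH
  /9 24.128.0.0: no
  /19 221.230.128.0: no
  /20 16.37.208.0: no
  /0 0.0.0.0: MATCH
Selected: next-hop 126.9.213.53 via eth0 (matched /18)


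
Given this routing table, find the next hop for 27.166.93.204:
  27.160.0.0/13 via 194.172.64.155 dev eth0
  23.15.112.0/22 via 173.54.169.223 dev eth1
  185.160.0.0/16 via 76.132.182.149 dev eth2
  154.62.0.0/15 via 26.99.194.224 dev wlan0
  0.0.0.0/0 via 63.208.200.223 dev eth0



Longest prefix match for 27.166.93.204:
  /13 27.160.0.0: MATCH
  /22 23.15.112.0: no
  /16 185.160.0.0: no
  /15 154.62.0.0: no
  /0 0.0.0.0: MATCH
Selected: next-hop 194.172.64.155 via eth0 (matched /13)


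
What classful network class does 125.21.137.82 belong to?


First octet: 125
Binary: 01111101
0xxxxxxx -> Class A (1-126)
Class A, default mask 255.0.0.0 (/8)


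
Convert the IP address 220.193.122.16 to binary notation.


220 = 11011100
193 = 11000001
122 = 01111010
16 = 00010000
Binary: 11011100.11000001.01111010.00010000


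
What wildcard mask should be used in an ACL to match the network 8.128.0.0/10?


Subnet mask: 255.192.0.0
Wildcard = 255.255.255.255 - subnet mask
255 - 255 = 0
255 - 192 = 63
255 - 0 = 255
255 - 0 = 255
Wildcard: 0.63.255.255


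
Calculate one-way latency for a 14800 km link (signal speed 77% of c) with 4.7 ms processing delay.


Speed = 0.77 * 3e5 km/s = 231000 km/s
Propagation delay = 14800 / 231000 = 0.0641 s = 64.0693 ms
Processing delay = 4.7 ms
Total one-way latency = 68.7693 ms


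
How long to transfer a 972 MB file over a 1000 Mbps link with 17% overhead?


Effective throughput = 1000 * (1 - 17/100) = 830 Mbps
File size in Mb = 972 * 8 = 7776 Mb
Time = 7776 / 830
Time = 9.3687 seconds
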